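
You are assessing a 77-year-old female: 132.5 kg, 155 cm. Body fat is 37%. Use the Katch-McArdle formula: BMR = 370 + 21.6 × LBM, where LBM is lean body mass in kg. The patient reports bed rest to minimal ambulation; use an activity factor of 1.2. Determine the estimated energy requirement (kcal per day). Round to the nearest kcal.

LBM = 132.5 × (1 − 0.37) = 83.475 kg. Katch-McArdle: BMR = 370 + 21.6 × 83.475 = 2173.06 kcal/day.
TEE = BMR × activity factor = 2173.06 × 1.2 = 2607.672 kcal/day.

2608 kcal per day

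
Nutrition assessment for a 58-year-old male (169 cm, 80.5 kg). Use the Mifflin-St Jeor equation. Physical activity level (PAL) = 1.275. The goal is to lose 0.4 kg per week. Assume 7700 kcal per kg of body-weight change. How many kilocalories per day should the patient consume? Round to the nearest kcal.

1570 kilocalories per day

Mifflin-St Jeor (male): BMR = 10(80.5) + 6.25(169) − 5(58) + 5 = 805 + 1056.25 − 290 + 5 = 1576.25 kcal/day.
TEE = 1576.25 × 1.275 = 2009.7188 kcal/day.
Required daily deficit = 0.4 × 7700 ÷ 7 = 440 kcal/day.
Target intake = 2009.7188 − 440 = 1569.7188 kcal/day.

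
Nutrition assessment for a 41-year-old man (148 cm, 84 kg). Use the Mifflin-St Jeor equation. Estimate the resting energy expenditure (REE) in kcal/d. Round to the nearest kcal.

Mifflin-St Jeor (male): BMR = 10(84) + 6.25(148) − 5(41) + 5 = 840 + 925 − 205 + 5 = 1565 kcal/day.

1565 kcal/d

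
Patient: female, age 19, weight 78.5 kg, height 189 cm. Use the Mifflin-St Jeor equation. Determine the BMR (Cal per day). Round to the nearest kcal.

1710 Cal per day

Mifflin-St Jeor (female): BMR = 10(78.5) + 6.25(189) − 5(19) − 161 = 785 + 1181.25 − 95 − 161 = 1710.25 kcal/day.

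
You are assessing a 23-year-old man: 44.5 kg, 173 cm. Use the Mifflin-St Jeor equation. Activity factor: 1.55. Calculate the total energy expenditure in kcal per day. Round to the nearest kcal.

2195 kcal per day

Mifflin-St Jeor (male): BMR = 10(44.5) + 6.25(173) − 5(23) + 5 = 445 + 1081.25 − 115 + 5 = 1416.25 kcal/day.
TEE = BMR × activity factor = 1416.25 × 1.55 = 2195.1875 kcal/day.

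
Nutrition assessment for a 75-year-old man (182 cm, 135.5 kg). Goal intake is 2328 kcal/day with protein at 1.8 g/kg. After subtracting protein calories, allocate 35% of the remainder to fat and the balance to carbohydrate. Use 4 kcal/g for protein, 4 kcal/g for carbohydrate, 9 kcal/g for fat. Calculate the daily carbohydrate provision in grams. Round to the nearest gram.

220 g/day

Protein = 1.8 × 135.5 = 243.9 g → 243.9 × 4 = 975.6 kcal.
Non-protein calories = 2328 − 975.6 = 1352.4 kcal.
Fat: 35% × 1352.4 = 473.34 kcal; carbohydrate: 879.06 kcal.
Carbohydrate: 879.06 kcal ÷ 4 kcal/g = 219.765 g.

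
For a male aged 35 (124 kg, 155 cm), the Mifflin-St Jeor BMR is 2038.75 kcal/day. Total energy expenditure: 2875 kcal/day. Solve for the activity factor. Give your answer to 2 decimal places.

1.41

Activity factor = TEE ÷ BMR = 2875 ÷ 2038.75 = 1.41.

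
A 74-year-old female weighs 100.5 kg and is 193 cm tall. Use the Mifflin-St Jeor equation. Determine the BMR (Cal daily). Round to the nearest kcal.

Mifflin-St Jeor (female): BMR = 10(100.5) + 6.25(193) − 5(74) − 161 = 1005 + 1206.25 − 370 − 161 = 1680.25 kcal/day.

1680 Cal daily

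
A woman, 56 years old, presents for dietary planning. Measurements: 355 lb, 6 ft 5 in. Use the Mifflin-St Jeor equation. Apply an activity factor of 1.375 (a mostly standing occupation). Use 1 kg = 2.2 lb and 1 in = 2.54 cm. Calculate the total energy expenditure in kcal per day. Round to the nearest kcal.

3293 kcal per day

Convert to metric: weight = 355 ÷ 2.2 = 161.3636 kg; height = (6×12 + 5) × 2.54 = 77 × 2.54 = 195.58 cm.
Mifflin-St Jeor (female): BMR = 10(161.3636) + 6.25(195.58) − 5(56) − 161 = 1613.6364 + 1222.375 − 280 − 161 = 2395.0114 kcal/day.
TEE = BMR × activity factor = 2395.0114 × 1.375 = 3293.1406 kcal/day.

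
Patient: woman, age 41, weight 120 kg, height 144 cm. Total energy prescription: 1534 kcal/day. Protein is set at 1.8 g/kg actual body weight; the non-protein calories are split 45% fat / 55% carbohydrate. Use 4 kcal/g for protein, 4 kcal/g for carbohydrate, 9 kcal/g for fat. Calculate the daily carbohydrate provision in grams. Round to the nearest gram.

Protein = 1.8 × 120 = 216 g → 216 × 4 = 864 kcal.
Non-protein calories = 1534 − 864 = 670 kcal.
Fat: 45% × 670 = 301.5 kcal; carbohydrate: 368.5 kcal.
Carbohydrate: 368.5 kcal ÷ 4 kcal/g = 92.125 g.

92 g/day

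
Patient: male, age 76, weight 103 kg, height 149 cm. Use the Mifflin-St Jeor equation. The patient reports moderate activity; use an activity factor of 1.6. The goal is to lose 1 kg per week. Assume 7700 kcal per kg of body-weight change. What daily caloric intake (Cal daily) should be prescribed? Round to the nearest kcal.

1438 Cal daily

Mifflin-St Jeor (male): BMR = 10(103) + 6.25(149) − 5(76) + 5 = 1030 + 931.25 − 380 + 5 = 1586.25 kcal/day.
TEE = 1586.25 × 1.6 = 2538 kcal/day.
Required daily deficit = 1 × 7700 ÷ 7 = 1100 kcal/day.
Target intake = 2538 − 1100 = 1438 kcal/day.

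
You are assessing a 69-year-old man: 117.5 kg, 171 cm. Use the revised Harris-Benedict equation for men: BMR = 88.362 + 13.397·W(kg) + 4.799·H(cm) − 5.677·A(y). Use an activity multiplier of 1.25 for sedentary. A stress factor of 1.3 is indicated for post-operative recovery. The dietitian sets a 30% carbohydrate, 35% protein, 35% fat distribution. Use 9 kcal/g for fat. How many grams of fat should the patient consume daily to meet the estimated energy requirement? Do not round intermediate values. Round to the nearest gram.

132 g/day

Harris-Benedict: BMR = 88.362 + 13.397(117.5) + 4.799(171) − 5.677(69) = 2091.4255 kcal/day.
TEE = 2091.4255 × 1.25 = 2614.2819 kcal/day.
With stress factor 1.3: 2614.2819 × 1.3 = 3398.5664 kcal/day.
Fat energy = 35% × 3398.5664 = 1189.4983 kcal.
Fat = 1189.4983 ÷ 9 kcal/g = 132.1665 g.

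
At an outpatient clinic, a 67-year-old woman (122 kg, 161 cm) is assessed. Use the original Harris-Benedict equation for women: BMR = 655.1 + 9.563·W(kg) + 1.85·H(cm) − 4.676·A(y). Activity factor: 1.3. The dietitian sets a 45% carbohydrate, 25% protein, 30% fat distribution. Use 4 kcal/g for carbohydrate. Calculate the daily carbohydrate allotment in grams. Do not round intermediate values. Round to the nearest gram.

264 g/day

Harris-Benedict: BMR = 655.1 + 9.563(122) + 1.85(161) − 4.676(67) = 1806.344 kcal/day.
TEE = 1806.344 × 1.3 = 2348.2472 kcal/day.
Carbohydrate energy = 45% × 2348.2472 = 1056.7112 kcal.
Carbohydrate = 1056.7112 ÷ 4 kcal/g = 264.1778 g.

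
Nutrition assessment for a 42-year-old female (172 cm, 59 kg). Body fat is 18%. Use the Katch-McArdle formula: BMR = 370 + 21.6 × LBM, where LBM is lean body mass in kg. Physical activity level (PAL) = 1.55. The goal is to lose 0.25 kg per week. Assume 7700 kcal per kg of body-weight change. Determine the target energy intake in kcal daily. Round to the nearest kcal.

LBM = 59 × (1 − 0.18) = 48.38 kg. Katch-McArdle: BMR = 370 + 21.6 × 48.38 = 1415.008 kcal/day.
TEE = 1415.008 × 1.55 = 2193.2624 kcal/day.
Required daily deficit = 0.25 × 7700 ÷ 7 = 275 kcal/day.
Target intake = 2193.2624 − 275 = 1918.2624 kcal/day.

1918 kcal daily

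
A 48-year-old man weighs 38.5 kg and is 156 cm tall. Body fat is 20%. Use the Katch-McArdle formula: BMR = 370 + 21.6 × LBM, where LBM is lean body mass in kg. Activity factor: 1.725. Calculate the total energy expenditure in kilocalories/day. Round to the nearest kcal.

1786 kilocalories/day

LBM = 38.5 × (1 − 0.2) = 30.8 kg. Katch-McArdle: BMR = 370 + 21.6 × 30.8 = 1035.28 kcal/day.
TEE = BMR × activity factor = 1035.28 × 1.725 = 1785.858 kcal/day.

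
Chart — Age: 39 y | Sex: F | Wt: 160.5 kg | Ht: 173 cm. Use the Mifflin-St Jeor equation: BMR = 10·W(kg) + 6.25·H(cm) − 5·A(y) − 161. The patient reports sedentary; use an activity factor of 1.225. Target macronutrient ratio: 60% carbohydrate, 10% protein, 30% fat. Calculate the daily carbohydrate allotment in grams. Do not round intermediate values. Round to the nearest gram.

428 g/day

Mifflin-St Jeor (female): BMR = 10(160.5) + 6.25(173) − 5(39) − 161 = 1605 + 1081.25 − 195 − 161 = 2330.25 kcal/day.
TEE = 2330.25 × 1.225 = 2854.5563 kcal/day.
Carbohydrate energy = 60% × 2854.5563 = 1712.7338 kcal.
Carbohydrate = 1712.7338 ÷ 4 kcal/g = 428.1834 g.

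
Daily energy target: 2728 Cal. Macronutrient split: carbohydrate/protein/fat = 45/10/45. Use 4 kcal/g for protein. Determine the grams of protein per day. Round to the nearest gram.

Protein energy = 10% × 2728 = 272.8 kcal.
At 4 kcal/g: 272.8 ÷ 4 = 68.2 g.

68 g/day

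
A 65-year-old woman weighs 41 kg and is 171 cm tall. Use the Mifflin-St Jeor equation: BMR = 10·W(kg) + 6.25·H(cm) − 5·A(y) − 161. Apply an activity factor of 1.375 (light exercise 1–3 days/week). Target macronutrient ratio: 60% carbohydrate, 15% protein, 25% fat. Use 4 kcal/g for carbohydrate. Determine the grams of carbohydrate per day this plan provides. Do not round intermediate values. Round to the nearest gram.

Mifflin-St Jeor (female): BMR = 10(41) + 6.25(171) − 5(65) − 161 = 410 + 1068.75 − 325 − 161 = 992.75 kcal/day.
TEE = 992.75 × 1.375 = 1365.0313 kcal/day.
Carbohydrate energy = 60% × 1365.0313 = 819.0188 kcal.
Carbohydrate = 819.0188 ÷ 4 kcal/g = 204.7547 g.

205 g/day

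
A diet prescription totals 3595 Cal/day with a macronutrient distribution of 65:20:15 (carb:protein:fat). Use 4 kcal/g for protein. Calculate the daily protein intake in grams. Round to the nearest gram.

180 g/day

Protein energy = 20% × 3595 = 719 kcal.
At 4 kcal/g: 719 ÷ 4 = 179.75 g.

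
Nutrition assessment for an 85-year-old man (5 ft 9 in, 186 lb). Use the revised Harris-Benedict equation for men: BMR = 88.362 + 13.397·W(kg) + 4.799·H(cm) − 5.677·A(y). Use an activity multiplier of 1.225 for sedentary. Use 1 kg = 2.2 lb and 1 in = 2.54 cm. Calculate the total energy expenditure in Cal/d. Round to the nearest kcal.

Convert to metric: weight = 186 ÷ 2.2 = 84.5455 kg; height = (5×12 + 9) × 2.54 = 69 × 2.54 = 175.26 cm.
Harris-Benedict: BMR = 88.362 + 13.397(84.5455) + 4.799(175.26) − 5.677(85) = 1579.5452 kcal/day.
TEE = BMR × activity factor = 1579.5452 × 1.225 = 1934.9429 kcal/day.

1935 Cal/d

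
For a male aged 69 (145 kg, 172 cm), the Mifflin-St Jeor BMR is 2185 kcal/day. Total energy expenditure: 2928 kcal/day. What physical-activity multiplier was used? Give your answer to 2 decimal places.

1.34

Activity factor = TEE ÷ BMR = 2928 ÷ 2185 = 1.34.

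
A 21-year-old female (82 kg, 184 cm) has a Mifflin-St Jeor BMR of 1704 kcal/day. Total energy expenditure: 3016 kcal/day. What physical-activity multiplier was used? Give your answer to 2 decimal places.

Activity factor = TEE ÷ BMR = 3016 ÷ 1704 = 1.77.

1.77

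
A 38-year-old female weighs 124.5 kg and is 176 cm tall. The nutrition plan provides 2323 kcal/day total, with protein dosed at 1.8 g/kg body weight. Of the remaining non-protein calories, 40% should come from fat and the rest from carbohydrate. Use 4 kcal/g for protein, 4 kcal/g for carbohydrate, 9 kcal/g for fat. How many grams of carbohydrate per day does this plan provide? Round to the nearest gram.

Protein = 1.8 × 124.5 = 224.1 g → 224.1 × 4 = 896.4 kcal.
Non-protein calories = 2323 − 896.4 = 1426.6 kcal.
Fat: 40% × 1426.6 = 570.64 kcal; carbohydrate: 855.96 kcal.
Carbohydrate: 855.96 kcal ÷ 4 kcal/g = 213.99 g.

214 g/day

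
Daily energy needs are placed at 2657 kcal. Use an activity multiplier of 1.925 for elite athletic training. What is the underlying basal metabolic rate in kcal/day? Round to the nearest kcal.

1380 kcal/day

BMR = TEE ÷ activity factor = 2657 ÷ 1.925 = 1380.2597 kcal/day.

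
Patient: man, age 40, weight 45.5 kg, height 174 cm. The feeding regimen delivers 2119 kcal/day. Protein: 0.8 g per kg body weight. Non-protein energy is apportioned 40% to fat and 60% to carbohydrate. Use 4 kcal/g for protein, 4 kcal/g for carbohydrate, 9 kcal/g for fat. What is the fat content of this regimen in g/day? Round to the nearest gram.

88 g/day

Protein = 0.8 × 45.5 = 36.4 g → 36.4 × 4 = 145.6 kcal.
Non-protein calories = 2119 − 145.6 = 1973.4 kcal.
Fat: 40% × 1973.4 = 789.36 kcal; carbohydrate: 1184.04 kcal.
Fat: 789.36 kcal ÷ 9 kcal/g = 87.7067 g.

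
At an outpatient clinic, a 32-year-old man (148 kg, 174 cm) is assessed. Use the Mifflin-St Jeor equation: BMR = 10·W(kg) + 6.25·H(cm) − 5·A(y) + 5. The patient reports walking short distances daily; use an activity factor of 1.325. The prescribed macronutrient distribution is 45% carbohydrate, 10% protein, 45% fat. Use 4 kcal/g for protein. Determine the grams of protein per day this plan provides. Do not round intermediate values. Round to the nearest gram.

Mifflin-St Jeor (male): BMR = 10(148) + 6.25(174) − 5(32) + 5 = 1480 + 1087.5 − 160 + 5 = 2412.5 kcal/day.
TEE = 2412.5 × 1.325 = 3196.5625 kcal/day.
Protein energy = 10% × 3196.5625 = 319.6563 kcal.
Protein = 319.6563 ÷ 4 kcal/g = 79.9141 g.

80 g/day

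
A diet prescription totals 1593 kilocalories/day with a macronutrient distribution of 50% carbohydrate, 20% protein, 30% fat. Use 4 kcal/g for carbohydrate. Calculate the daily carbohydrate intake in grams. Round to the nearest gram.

Carbohydrate energy = 50% × 1593 = 796.5 kcal.
At 4 kcal/g: 796.5 ÷ 4 = 199.125 g.

199 g/day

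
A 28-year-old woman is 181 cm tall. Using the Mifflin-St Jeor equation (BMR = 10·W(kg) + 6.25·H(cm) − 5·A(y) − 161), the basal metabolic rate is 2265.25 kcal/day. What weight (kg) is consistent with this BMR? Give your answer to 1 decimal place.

2265.25 = 10·W + 6.25(181) − 5(28) − 161
10·W = 2265.25 − 830.25 = 1435, so W = 143.5 kg.

143.5 kg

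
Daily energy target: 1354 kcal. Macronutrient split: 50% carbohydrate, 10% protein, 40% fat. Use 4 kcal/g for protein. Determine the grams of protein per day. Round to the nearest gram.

Protein energy = 10% × 1354 = 135.4 kcal.
At 4 kcal/g: 135.4 ÷ 4 = 33.85 g.

34 g/day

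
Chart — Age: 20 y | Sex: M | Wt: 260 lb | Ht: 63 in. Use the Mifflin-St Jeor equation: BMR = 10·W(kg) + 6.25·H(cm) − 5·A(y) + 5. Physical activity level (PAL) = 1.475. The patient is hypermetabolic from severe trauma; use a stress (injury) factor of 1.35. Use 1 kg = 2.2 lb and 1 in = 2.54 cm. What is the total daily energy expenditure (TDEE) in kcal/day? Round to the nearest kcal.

Convert to metric: weight = 260 ÷ 2.2 = 118.1818 kg; height = 63 × 2.54 = 160.02 cm.
Mifflin-St Jeor (male): BMR = 10(118.1818) + 6.25(160.02) − 5(20) + 5 = 1181.8182 + 1000.125 − 100 + 5 = 2086.9432 kcal/day.
TEE = BMR × activity factor = 2086.9432 × 1.475 = 3078.2412 kcal/day.
Apply stress factor: 3078.2412 × 1.35 = 4155.6256 kcal/day.

4156 kcal/day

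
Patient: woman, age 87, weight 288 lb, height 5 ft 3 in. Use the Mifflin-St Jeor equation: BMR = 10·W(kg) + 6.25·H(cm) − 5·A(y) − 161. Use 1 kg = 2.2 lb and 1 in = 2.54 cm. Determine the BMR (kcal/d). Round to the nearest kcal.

Convert to metric: weight = 288 ÷ 2.2 = 130.9091 kg; height = (5×12 + 3) × 2.54 = 63 × 2.54 = 160.02 cm.
Mifflin-St Jeor (female): BMR = 10(130.9091) + 6.25(160.02) − 5(87) − 161 = 1309.0909 + 1000.125 − 435 − 161 = 1713.2159 kcal/day.

1713 kcal/d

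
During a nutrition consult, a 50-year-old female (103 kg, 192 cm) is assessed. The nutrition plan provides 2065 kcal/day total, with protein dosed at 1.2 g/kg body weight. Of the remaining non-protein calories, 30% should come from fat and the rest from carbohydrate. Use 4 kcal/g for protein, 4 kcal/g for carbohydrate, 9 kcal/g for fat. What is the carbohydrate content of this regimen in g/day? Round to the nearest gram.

Protein = 1.2 × 103 = 123.6 g → 123.6 × 4 = 494.4 kcal.
Non-protein calories = 2065 − 494.4 = 1570.6 kcal.
Fat: 30% × 1570.6 = 471.18 kcal; carbohydrate: 1099.42 kcal.
Carbohydrate: 1099.42 kcal ÷ 4 kcal/g = 274.855 g.

275 g/day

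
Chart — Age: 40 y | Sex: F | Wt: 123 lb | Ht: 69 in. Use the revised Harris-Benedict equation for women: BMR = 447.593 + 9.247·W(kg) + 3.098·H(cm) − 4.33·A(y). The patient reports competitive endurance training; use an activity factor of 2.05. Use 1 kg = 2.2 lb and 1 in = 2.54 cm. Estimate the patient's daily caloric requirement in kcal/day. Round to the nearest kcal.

2735 kcal/day

Convert to metric: weight = 123 ÷ 2.2 = 55.9091 kg; height = 69 × 2.54 = 175.26 cm.
Harris-Benedict: BMR = 447.593 + 9.247(55.9091) + 3.098(175.26) − 4.33(40) = 1334.3398 kcal/day.
TEE = BMR × activity factor = 1334.3398 × 2.05 = 2735.3967 kcal/day.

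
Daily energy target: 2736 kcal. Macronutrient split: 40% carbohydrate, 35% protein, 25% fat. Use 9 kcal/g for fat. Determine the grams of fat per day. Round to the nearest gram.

Fat energy = 25% × 2736 = 684 kcal.
At 9 kcal/g: 684 ÷ 9 = 76 g.

76 g/day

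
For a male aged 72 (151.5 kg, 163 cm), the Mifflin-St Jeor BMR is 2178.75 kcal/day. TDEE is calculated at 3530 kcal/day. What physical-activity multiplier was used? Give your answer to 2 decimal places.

Activity factor = TEE ÷ BMR = 3530 ÷ 2178.75 = 1.62.

1.62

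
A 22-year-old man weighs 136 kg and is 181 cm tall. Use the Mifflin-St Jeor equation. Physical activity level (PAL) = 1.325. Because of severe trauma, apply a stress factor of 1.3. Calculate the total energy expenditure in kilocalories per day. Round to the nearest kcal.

4110 kilocalories per day

Mifflin-St Jeor (male): BMR = 10(136) + 6.25(181) − 5(22) + 5 = 1360 + 1131.25 − 110 + 5 = 2386.25 kcal/day.
TEE = BMR × activity factor = 2386.25 × 1.325 = 3161.7813 kcal/day.
Apply stress factor: 3161.7813 × 1.3 = 4110.3156 kcal/day.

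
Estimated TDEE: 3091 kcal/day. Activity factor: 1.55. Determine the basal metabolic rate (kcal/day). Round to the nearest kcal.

1994 kcal/day

BMR = TEE ÷ activity factor = 3091 ÷ 1.55 = 1994.1935 kcal/day.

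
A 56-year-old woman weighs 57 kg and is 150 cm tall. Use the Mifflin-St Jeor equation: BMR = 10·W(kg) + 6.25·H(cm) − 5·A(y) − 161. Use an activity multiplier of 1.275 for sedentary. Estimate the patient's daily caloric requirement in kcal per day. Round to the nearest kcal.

Mifflin-St Jeor (female): BMR = 10(57) + 6.25(150) − 5(56) − 161 = 570 + 937.5 − 280 − 161 = 1066.5 kcal/day.
TEE = BMR × activity factor = 1066.5 × 1.275 = 1359.7875 kcal/day.

1360 kcal per day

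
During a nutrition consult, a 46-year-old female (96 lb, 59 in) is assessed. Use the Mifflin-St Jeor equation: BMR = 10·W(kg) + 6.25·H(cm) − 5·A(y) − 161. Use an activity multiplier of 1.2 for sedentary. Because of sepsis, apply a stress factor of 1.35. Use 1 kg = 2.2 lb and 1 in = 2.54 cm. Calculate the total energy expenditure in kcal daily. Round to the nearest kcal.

Convert to metric: weight = 96 ÷ 2.2 = 43.6364 kg; height = 59 × 2.54 = 149.86 cm.
Mifflin-St Jeor (female): BMR = 10(43.6364) + 6.25(149.86) − 5(46) − 161 = 436.3636 + 936.625 − 230 − 161 = 981.9886 kcal/day.
TEE = BMR × activity factor = 981.9886 × 1.2 = 1178.3864 kcal/day.
Apply stress factor: 1178.3864 × 1.35 = 1590.8216 kcal/day.

1591 kcal daily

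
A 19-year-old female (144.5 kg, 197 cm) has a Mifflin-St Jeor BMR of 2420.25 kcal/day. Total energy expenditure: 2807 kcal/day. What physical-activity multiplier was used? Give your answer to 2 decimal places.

1.16

Activity factor = TEE ÷ BMR = 2807 ÷ 2420.25 = 1.16.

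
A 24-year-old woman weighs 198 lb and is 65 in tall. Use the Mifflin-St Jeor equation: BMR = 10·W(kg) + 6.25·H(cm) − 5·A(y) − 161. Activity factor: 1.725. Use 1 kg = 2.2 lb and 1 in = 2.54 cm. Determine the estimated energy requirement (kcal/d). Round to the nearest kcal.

2848 kcal/d

Convert to metric: weight = 198 ÷ 2.2 = 90 kg; height = 65 × 2.54 = 165.1 cm.
Mifflin-St Jeor (female): BMR = 10(90) + 6.25(165.1) − 5(24) − 161 = 900 + 1031.875 − 120 − 161 = 1650.875 kcal/day.
TEE = BMR × activity factor = 1650.875 × 1.725 = 2847.7594 kcal/day.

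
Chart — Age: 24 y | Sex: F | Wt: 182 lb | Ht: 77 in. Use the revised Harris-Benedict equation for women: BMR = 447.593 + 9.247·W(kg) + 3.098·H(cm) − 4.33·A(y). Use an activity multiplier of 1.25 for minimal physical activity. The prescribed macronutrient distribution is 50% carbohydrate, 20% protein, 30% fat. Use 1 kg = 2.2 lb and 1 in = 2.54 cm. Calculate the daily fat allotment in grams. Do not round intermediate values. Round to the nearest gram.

Convert to metric: weight = 182 ÷ 2.2 = 82.7273 kg; height = 77 × 2.54 = 195.58 cm.
Harris-Benedict: BMR = 447.593 + 9.247(82.7273) + 3.098(195.58) − 4.33(24) = 1714.5589 kcal/day.
TEE = 1714.5589 × 1.25 = 2143.1987 kcal/day.
Fat energy = 30% × 2143.1987 = 642.9596 kcal.
Fat = 642.9596 ÷ 9 kcal/g = 71.44 g.

71 g/day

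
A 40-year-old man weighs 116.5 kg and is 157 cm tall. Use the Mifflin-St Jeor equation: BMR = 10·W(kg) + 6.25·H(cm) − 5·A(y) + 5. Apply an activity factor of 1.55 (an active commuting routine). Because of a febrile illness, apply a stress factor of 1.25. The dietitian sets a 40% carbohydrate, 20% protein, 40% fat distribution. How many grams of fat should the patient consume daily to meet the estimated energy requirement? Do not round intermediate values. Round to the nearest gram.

Mifflin-St Jeor (male): BMR = 10(116.5) + 6.25(157) − 5(40) + 5 = 1165 + 981.25 − 200 + 5 = 1951.25 kcal/day.
TEE = 1951.25 × 1.55 = 3024.4375 kcal/day.
With stress factor 1.25: 3024.4375 × 1.25 = 3780.5469 kcal/day.
Fat energy = 40% × 3780.5469 = 1512.2188 kcal.
Fat = 1512.2188 ÷ 9 kcal/g = 168.0243 g.

168 g/day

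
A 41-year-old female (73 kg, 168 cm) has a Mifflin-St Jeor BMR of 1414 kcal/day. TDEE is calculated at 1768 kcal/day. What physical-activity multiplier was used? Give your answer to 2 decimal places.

Activity factor = TEE ÷ BMR = 1768 ÷ 1414 = 1.25.

1.25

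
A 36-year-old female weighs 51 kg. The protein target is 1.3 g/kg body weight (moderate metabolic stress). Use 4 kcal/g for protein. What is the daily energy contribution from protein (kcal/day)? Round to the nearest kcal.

265 kcal/day

Protein = 1.3 g/kg × 51 kg = 66.3 g/day.
Protein energy = 66.3 g × 4 kcal/g = 265.2 kcal/day.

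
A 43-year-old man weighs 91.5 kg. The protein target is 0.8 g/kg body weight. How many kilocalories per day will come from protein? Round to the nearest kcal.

293 kcal/day

Protein = 0.8 g/kg × 91.5 kg = 73.2 g/day.
Protein energy = 73.2 g × 4 kcal/g = 292.8 kcal/day.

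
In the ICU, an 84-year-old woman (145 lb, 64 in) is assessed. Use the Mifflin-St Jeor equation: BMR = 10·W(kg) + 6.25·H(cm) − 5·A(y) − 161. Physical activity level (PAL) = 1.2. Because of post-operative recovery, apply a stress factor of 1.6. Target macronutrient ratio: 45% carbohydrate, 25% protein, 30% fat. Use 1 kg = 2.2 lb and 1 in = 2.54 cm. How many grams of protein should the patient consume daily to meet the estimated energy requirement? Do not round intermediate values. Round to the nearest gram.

131 g/day

Convert to metric: weight = 145 ÷ 2.2 = 65.9091 kg; height = 64 × 2.54 = 162.56 cm.
Mifflin-St Jeor (female): BMR = 10(65.9091) + 6.25(162.56) − 5(84) − 161 = 659.0909 + 1016 − 420 − 161 = 1094.0909 kcal/day.
TEE = 1094.0909 × 1.2 = 1312.9091 kcal/day.
With stress factor 1.6: 1312.9091 × 1.6 = 2100.6545 kcal/day.
Protein energy = 25% × 2100.6545 = 525.1636 kcal.
Protein = 525.1636 ÷ 4 kcal/g = 131.2909 g.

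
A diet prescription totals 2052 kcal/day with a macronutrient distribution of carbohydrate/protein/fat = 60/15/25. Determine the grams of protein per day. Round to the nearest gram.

Protein energy = 15% × 2052 = 307.8 kcal.
At 4 kcal/g: 307.8 ÷ 4 = 76.95 g.

77 g/day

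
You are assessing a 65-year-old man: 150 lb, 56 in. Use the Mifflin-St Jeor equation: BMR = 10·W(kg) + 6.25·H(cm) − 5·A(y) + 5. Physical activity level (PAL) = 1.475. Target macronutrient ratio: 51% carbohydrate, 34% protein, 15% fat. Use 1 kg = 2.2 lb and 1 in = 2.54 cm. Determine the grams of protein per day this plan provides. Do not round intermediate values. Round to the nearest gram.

Convert to metric: weight = 150 ÷ 2.2 = 68.1818 kg; height = 56 × 2.54 = 142.24 cm.
Mifflin-St Jeor (male): BMR = 10(68.1818) + 6.25(142.24) − 5(65) + 5 = 681.8182 + 889 − 325 + 5 = 1250.8182 kcal/day.
TEE = 1250.8182 × 1.475 = 1844.9568 kcal/day.
Protein energy = 34% × 1844.9568 = 627.2853 kcal.
Protein = 627.2853 ÷ 4 kcal/g = 156.8213 g.

157 g/day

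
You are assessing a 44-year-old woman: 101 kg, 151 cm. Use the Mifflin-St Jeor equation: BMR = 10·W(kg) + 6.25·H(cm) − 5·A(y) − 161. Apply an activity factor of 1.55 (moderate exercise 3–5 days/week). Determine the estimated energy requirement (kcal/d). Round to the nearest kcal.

Mifflin-St Jeor (female): BMR = 10(101) + 6.25(151) − 5(44) − 161 = 1010 + 943.75 − 220 − 161 = 1572.75 kcal/day.
TEE = BMR × activity factor = 1572.75 × 1.55 = 2437.7625 kcal/day.

2438 kcal/d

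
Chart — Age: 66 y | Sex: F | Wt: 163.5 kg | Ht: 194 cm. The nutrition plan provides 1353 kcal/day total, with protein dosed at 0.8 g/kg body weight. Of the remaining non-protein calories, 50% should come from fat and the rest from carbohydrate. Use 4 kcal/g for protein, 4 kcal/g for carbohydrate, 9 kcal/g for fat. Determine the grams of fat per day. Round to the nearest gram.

Protein = 0.8 × 163.5 = 130.8 g → 130.8 × 4 = 523.2 kcal.
Non-protein calories = 1353 − 523.2 = 829.8 kcal.
Fat: 50% × 829.8 = 414.9 kcal; carbohydrate: 414.9 kcal.
Fat: 414.9 kcal ÷ 9 kcal/g = 46.1 g.

46 g/day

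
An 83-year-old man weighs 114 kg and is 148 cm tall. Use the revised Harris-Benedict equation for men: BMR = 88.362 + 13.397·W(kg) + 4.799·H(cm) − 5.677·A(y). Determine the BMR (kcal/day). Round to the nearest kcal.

1855 kcal/day

Harris-Benedict: BMR = 88.362 + 13.397(114) + 4.799(148) − 5.677(83) = 1854.681 kcal/day.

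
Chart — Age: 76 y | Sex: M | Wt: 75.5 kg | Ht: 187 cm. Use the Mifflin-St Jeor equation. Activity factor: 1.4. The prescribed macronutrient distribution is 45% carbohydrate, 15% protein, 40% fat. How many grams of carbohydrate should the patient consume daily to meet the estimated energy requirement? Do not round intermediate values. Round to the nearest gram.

Mifflin-St Jeor (male): BMR = 10(75.5) + 6.25(187) − 5(76) + 5 = 755 + 1168.75 − 380 + 5 = 1548.75 kcal/day.
TEE = 1548.75 × 1.4 = 2168.25 kcal/day.
Carbohydrate energy = 45% × 2168.25 = 975.7125 kcal.
Carbohydrate = 975.7125 ÷ 4 kcal/g = 243.9281 g.

244 g/day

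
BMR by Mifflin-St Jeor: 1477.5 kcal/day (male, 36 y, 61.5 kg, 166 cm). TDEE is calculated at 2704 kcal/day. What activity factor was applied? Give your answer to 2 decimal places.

Activity factor = TEE ÷ BMR = 2704 ÷ 1477.5 = 1.83.

1.83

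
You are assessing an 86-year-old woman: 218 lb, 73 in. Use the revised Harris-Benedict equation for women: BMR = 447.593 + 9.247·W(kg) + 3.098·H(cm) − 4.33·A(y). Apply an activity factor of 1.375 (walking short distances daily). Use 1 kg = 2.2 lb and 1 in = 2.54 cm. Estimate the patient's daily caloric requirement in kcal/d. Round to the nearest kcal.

Convert to metric: weight = 218 ÷ 2.2 = 99.0909 kg; height = 73 × 2.54 = 185.42 cm.
Harris-Benedict: BMR = 447.593 + 9.247(99.0909) + 3.098(185.42) − 4.33(86) = 1565.9378 kcal/day.
TEE = BMR × activity factor = 1565.9378 × 1.375 = 2153.1645 kcal/day.

2153 kcal/d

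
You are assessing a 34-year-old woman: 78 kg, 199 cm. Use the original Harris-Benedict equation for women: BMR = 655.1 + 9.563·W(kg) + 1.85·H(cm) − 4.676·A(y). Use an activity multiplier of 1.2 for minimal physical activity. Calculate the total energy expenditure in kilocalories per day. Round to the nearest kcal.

1932 kilocalories per day

Harris-Benedict: BMR = 655.1 + 9.563(78) + 1.85(199) − 4.676(34) = 1610.18 kcal/day.
TEE = BMR × activity factor = 1610.18 × 1.2 = 1932.216 kcal/day.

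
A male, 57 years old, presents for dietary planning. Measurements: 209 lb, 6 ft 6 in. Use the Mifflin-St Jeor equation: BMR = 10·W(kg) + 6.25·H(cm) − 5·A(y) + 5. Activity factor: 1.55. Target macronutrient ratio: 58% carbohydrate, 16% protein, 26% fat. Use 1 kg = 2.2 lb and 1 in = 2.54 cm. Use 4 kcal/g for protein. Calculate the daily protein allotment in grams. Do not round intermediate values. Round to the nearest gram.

Convert to metric: weight = 209 ÷ 2.2 = 95 kg; height = (6×12 + 6) × 2.54 = 78 × 2.54 = 198.12 cm.
Mifflin-St Jeor (male): BMR = 10(95) + 6.25(198.12) − 5(57) + 5 = 950 + 1238.25 − 285 + 5 = 1908.25 kcal/day.
TEE = 1908.25 × 1.55 = 2957.7875 kcal/day.
Protein energy = 16% × 2957.7875 = 473.246 kcal.
Protein = 473.246 ÷ 4 kcal/g = 118.3115 g.

118 g/day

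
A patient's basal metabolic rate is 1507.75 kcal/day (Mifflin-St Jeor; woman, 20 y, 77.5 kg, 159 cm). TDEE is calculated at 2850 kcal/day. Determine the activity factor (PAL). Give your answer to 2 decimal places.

1.89

Activity factor = TEE ÷ BMR = 2850 ÷ 1507.75 = 1.89.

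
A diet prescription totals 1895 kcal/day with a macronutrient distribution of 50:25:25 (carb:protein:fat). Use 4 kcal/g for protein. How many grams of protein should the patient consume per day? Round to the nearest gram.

Protein energy = 25% × 1895 = 473.75 kcal.
At 4 kcal/g: 473.75 ÷ 4 = 118.4375 g.

118 g/day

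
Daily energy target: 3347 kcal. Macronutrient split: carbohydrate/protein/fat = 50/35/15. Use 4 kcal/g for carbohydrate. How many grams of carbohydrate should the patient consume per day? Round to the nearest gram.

Carbohydrate energy = 50% × 3347 = 1673.5 kcal.
At 4 kcal/g: 1673.5 ÷ 4 = 418.375 g.

418 g/day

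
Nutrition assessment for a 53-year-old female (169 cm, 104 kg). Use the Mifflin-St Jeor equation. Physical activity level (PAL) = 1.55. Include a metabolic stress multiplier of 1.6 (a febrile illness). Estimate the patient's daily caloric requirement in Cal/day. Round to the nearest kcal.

Mifflin-St Jeor (female): BMR = 10(104) + 6.25(169) − 5(53) − 161 = 1040 + 1056.25 − 265 − 161 = 1670.25 kcal/day.
TEE = BMR × activity factor = 1670.25 × 1.55 = 2588.8875 kcal/day.
Apply stress factor: 2588.8875 × 1.6 = 4142.22 kcal/day.

4142 Cal/day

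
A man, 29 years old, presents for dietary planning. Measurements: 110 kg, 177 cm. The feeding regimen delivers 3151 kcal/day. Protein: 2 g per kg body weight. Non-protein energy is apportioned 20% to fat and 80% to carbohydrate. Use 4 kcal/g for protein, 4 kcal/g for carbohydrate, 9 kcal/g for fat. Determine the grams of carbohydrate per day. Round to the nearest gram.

Protein = 2 × 110 = 220 g → 220 × 4 = 880 kcal.
Non-protein calories = 3151 − 880 = 2271 kcal.
Fat: 20% × 2271 = 454.2 kcal; carbohydrate: 1816.8 kcal.
Carbohydrate: 1816.8 kcal ÷ 4 kcal/g = 454.2 g.

454 g/day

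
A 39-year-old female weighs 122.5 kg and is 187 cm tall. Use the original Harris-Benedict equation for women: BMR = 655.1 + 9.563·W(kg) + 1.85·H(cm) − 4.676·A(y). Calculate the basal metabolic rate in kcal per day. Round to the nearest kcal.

Harris-Benedict: BMR = 655.1 + 9.563(122.5) + 1.85(187) − 4.676(39) = 1990.1535 kcal/day.

1990 kcal per day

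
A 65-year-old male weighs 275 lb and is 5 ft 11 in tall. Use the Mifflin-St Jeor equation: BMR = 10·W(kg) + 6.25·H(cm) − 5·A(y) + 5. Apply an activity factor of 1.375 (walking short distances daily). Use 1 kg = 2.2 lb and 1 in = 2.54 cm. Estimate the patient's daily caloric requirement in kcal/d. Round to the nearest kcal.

2829 kcal/d

Convert to metric: weight = 275 ÷ 2.2 = 125 kg; height = (5×12 + 11) × 2.54 = 71 × 2.54 = 180.34 cm.
Mifflin-St Jeor (male): BMR = 10(125) + 6.25(180.34) − 5(65) + 5 = 1250 + 1127.125 − 325 + 5 = 2057.125 kcal/day.
TEE = BMR × activity factor = 2057.125 × 1.375 = 2828.5469 kcal/day.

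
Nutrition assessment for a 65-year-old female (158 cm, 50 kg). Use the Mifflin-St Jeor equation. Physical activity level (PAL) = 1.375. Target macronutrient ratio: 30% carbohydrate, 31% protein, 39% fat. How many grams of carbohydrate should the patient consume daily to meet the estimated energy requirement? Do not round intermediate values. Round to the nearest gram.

103 g/day

Mifflin-St Jeor (female): BMR = 10(50) + 6.25(158) − 5(65) − 161 = 500 + 987.5 − 325 − 161 = 1001.5 kcal/day.
TEE = 1001.5 × 1.375 = 1377.0625 kcal/day.
Carbohydrate energy = 30% × 1377.0625 = 413.1188 kcal.
Carbohydrate = 413.1188 ÷ 4 kcal/g = 103.2797 g.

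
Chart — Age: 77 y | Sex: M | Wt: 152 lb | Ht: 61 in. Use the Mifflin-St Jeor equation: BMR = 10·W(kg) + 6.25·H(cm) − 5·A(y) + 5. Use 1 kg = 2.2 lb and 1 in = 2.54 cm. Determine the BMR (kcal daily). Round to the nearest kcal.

1279 kcal daily

Convert to metric: weight = 152 ÷ 2.2 = 69.0909 kg; height = 61 × 2.54 = 154.94 cm.
Mifflin-St Jeor (male): BMR = 10(69.0909) + 6.25(154.94) − 5(77) + 5 = 690.9091 + 968.375 − 385 + 5 = 1279.2841 kcal/day.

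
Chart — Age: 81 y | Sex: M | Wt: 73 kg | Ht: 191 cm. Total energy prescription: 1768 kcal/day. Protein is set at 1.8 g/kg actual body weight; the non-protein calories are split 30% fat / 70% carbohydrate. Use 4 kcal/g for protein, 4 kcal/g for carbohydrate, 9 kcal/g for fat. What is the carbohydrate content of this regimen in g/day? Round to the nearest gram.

217 g/day

Protein = 1.8 × 73 = 131.4 g → 131.4 × 4 = 525.6 kcal.
Non-protein calories = 1768 − 525.6 = 1242.4 kcal.
Fat: 30% × 1242.4 = 372.72 kcal; carbohydrate: 869.68 kcal.
Carbohydrate: 869.68 kcal ÷ 4 kcal/g = 217.42 g.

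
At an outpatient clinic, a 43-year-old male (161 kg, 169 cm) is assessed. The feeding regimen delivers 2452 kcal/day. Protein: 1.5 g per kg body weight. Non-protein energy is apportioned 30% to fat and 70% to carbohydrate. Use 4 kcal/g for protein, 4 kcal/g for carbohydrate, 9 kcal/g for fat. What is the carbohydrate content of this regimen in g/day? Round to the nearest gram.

260 g/day

Protein = 1.5 × 161 = 241.5 g → 241.5 × 4 = 966 kcal.
Non-protein calories = 2452 − 966 = 1486 kcal.
Fat: 30% × 1486 = 445.8 kcal; carbohydrate: 1040.2 kcal.
Carbohydrate: 1040.2 kcal ÷ 4 kcal/g = 260.05 g.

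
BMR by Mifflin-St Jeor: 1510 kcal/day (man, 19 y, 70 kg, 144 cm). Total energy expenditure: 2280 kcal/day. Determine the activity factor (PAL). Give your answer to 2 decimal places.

Activity factor = TEE ÷ BMR = 2280 ÷ 1510 = 1.51.

1.51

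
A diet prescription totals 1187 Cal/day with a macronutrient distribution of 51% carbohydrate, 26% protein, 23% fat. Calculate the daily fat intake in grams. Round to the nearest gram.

Fat energy = 23% × 1187 = 273.01 kcal.
At 9 kcal/g: 273.01 ÷ 9 = 30.3344 g.

30 g/day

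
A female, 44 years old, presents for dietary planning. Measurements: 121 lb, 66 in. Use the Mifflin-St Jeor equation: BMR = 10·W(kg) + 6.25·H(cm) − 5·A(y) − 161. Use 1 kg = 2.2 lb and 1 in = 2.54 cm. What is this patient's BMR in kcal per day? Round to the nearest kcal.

Convert to metric: weight = 121 ÷ 2.2 = 55 kg; height = 66 × 2.54 = 167.64 cm.
Mifflin-St Jeor (female): BMR = 10(55) + 6.25(167.64) − 5(44) − 161 = 550 + 1047.75 − 220 − 161 = 1216.75 kcal/day.

1217 kcal per day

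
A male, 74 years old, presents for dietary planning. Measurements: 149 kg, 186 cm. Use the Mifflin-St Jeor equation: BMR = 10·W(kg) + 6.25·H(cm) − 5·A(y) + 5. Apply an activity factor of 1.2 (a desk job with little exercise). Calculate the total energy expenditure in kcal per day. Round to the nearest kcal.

2745 kcal per day

Mifflin-St Jeor (male): BMR = 10(149) + 6.25(186) − 5(74) + 5 = 1490 + 1162.5 − 370 + 5 = 2287.5 kcal/day.
TEE = BMR × activity factor = 2287.5 × 1.2 = 2745 kcal/day.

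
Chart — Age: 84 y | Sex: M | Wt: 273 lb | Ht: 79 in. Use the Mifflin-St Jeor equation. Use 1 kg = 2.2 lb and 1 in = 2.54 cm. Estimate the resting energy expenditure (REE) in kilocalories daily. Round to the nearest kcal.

Convert to metric: weight = 273 ÷ 2.2 = 124.0909 kg; height = 79 × 2.54 = 200.66 cm.
Mifflin-St Jeor (male): BMR = 10(124.0909) + 6.25(200.66) − 5(84) + 5 = 1240.9091 + 1254.125 − 420 + 5 = 2080.0341 kcal/day.

2080 kilocalories daily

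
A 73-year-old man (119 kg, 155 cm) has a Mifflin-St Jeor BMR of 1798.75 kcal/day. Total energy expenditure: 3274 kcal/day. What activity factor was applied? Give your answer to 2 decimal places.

1.82

Activity factor = TEE ÷ BMR = 3274 ÷ 1798.75 = 1.82.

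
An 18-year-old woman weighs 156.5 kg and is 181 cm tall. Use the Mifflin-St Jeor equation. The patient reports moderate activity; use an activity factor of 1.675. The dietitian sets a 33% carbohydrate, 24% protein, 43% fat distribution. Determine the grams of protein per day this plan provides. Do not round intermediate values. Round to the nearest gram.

246 g/day

Mifflin-St Jeor (female): BMR = 10(156.5) + 6.25(181) − 5(18) − 161 = 1565 + 1131.25 − 90 − 161 = 2445.25 kcal/day.
TEE = 2445.25 × 1.675 = 4095.7938 kcal/day.
Protein energy = 24% × 4095.7938 = 982.9905 kcal.
Protein = 982.9905 ÷ 4 kcal/g = 245.7476 g.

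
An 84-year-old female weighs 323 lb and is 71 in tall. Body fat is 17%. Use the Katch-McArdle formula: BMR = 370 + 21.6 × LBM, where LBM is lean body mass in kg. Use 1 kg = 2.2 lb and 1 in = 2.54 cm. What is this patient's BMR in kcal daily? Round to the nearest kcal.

3002 kcal daily

Convert to metric: weight = 323 ÷ 2.2 = 146.8182 kg; height = 71 × 2.54 = 180.34 cm.
LBM = 146.8182 × (1 − 0.17) = 121.8591 kg. Katch-McArdle: BMR = 370 + 21.6 × 121.8591 = 3002.1564 kcal/day.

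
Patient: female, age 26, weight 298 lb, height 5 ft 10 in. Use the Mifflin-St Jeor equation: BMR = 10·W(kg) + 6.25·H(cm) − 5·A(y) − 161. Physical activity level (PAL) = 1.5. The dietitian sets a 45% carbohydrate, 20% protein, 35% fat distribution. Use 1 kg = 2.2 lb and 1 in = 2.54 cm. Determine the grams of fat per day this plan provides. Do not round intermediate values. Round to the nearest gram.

127 g/day

Convert to metric: weight = 298 ÷ 2.2 = 135.4545 kg; height = (5×12 + 10) × 2.54 = 70 × 2.54 = 177.8 cm.
Mifflin-St Jeor (female): BMR = 10(135.4545) + 6.25(177.8) − 5(26) − 161 = 1354.5455 + 1111.25 − 130 − 161 = 2174.7955 kcal/day.
TEE = 2174.7955 × 1.5 = 3262.1932 kcal/day.
Fat energy = 35% × 3262.1932 = 1141.7676 kcal.
Fat = 1141.7676 ÷ 9 kcal/g = 126.8631 g.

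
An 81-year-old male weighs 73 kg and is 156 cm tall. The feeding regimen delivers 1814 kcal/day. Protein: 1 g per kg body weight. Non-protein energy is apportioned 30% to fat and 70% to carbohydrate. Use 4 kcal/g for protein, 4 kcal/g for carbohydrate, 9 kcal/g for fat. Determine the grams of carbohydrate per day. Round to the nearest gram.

266 g/day

Protein = 1 × 73 = 73 g → 73 × 4 = 292 kcal.
Non-protein calories = 1814 − 292 = 1522 kcal.
Fat: 30% × 1522 = 456.6 kcal; carbohydrate: 1065.4 kcal.
Carbohydrate: 1065.4 kcal ÷ 4 kcal/g = 266.35 g.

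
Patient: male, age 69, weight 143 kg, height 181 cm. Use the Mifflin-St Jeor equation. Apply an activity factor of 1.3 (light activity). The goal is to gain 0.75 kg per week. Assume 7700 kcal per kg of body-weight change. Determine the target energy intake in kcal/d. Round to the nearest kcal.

3713 kcal/d

Mifflin-St Jeor (male): BMR = 10(143) + 6.25(181) − 5(69) + 5 = 1430 + 1131.25 − 345 + 5 = 2221.25 kcal/day.
TEE = 2221.25 × 1.3 = 2887.625 kcal/day.
Required daily surplus = 0.75 × 7700 ÷ 7 = 825 kcal/day.
Target intake = 2887.625 + 825 = 3712.625 kcal/day.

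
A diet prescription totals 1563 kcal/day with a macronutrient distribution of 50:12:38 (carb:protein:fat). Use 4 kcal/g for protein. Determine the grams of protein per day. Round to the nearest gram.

Protein energy = 12% × 1563 = 187.56 kcal.
At 4 kcal/g: 187.56 ÷ 4 = 46.89 g.

47 g/day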